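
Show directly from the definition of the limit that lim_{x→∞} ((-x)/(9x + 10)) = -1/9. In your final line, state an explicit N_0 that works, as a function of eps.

N_0 = (10/81)/eps

Let eps > 0 be given. We seek N_0 > 0 such that x > N_0 implies |(-x)/(9x + 10) + 1/9| < eps.
(-x)/(9x + 10) + 1/9 = (9(-x) − (-1)(9x + 10)) / (9(9x + 10)) = 10/(9(9x + 10)).
For x > 0 we have 9x + 10 > 9x, so |(-x)/(9x + 10) + 1/9| = 10/(9(9x + 10)) < 10/(9·9x) = (10/81)/x.
Thus |(-x)/(9x + 10) + 1/9| < eps whenever x > (10/81)/eps.
Take N_0 = (10/81)/eps. If x > N_0 then |(-x)/(9x + 10) + 1/9| < (10/81)/x < eps.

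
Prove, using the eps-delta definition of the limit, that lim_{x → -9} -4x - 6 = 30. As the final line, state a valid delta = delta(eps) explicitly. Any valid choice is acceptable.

delta = eps/4

Fix eps > 0. We need delta > 0 so that 0 < |x + 9| < delta implies |(-4x - 6) − 30| < eps.
|(-4x - 6) − 30| = |-4x - 36| = 4|x + 9|.
So 4|x + 9| < eps exactly when |x + 9| < eps/4.
Choosing delta = eps/4 gives |(-4x - 6) − 30| = 4|x + 9| < eps whenever |x + 9| < delta.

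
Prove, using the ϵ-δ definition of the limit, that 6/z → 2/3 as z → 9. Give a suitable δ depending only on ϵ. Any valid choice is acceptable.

Let ϵ > 0. We seek δ > 0 such that 0 < |z − 9| < δ implies |6/z − (2/3)| < ϵ.
|6/z − (2/3)| = 6·|9 − z|/(9·|z|) = 6|z − 9|/(9|z|).
Restrict δ ≤ 9/2. Then |z − 9| < 9/2 gives |z| > 9/2, so 9|z| > 81/2.
Then |6/z − (2/3)| < 6|z − 9|/(81/2), which is < ϵ when |z − 9| < (27/4)ϵ.
Take δ = min(9/2, (27/4)ϵ). Then 0 < |z − 9| < δ gives both |z − 9| < 9/2 and |z − 9| < (27/4)ϵ, so |6/z − (2/3)| < ϵ.

δ = min(9/2, (27/4)ϵ)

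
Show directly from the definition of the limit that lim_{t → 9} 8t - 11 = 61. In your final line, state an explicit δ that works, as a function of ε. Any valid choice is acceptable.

Fix ε > 0. We need δ > 0 so that 0 < |t − 9| < δ implies |(8t - 11) − 61| < ε.
|(8t - 11) − 61| = |8t - 72| = 8|t − 9|.
Thus it suffices that |t − 9| < ε/8.
Choosing δ = ε/8 gives |(8t - 11) − 61| = 8|t − 9| < ε whenever |t − 9| < δ.

δ = ε/8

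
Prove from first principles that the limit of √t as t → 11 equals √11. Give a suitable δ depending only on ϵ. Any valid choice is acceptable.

Let ϵ > 0. We want δ > 0 such that 0 < |t − 11| < δ implies |√t − √11| < ϵ.
Multiplying by the conjugate, |√t − √11| = |t − 11|/(√t + √11).
Restrict δ ≤ 11 so that |t − 11| < 11 forces t > 0, and then √t + √11 > √11.
Hence |√t − √11| < |t − 11|/√11, which is < ϵ once |t − 11| < √11·ϵ.
Take δ = min(11, √11·ϵ). If 0 < |t − 11| < δ then t > 0 and |√t − √11| < |t − 11|/√11 < ϵ.

δ = min(11, √11·ϵ)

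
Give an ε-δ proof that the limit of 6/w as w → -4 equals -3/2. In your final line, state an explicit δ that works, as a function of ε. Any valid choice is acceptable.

Let ε > 0. We seek δ > 0 such that 0 < |w + 4| < δ implies |6/w + 3/2| < ε.
|6/w + 3/2| = 6·|-4 − w|/(4·|w|) = 6|w + 4|/(4|w|).
Restrict δ ≤ 2. Then |w + 4| < 2 gives |w| > 2, so 4|w| > 8.
Then |6/w + 3/2| < 6|w + 4|/8, which is < ε when |w + 4| < (4/3)ε.
Take δ = min(2, (4/3)ε). Then 0 < |w + 4| < δ gives both |w + 4| < 2 and |w + 4| < (4/3)ε, so |6/w + 3/2| < ε.

δ = min(2, (4/3)ε)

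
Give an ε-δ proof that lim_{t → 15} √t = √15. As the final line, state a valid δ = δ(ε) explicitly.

Let ε > 0. We want δ > 0 such that 0 < |t − 15| < δ implies |√t − √15| < ε.
Rationalise: √t − √15 = (t − 15)/(√t + √15), so |√t − √15| = |t − 15|/(√t + √15).
Restrict δ ≤ 15 so that |t − 15| < 15 forces t > 0, and then √t + √15 > √15.
Hence |√t − √15| < |t − 15|/√15, which is < ε once |t − 15| < √15·ε.
Take δ = min(15, √15·ε). If 0 < |t − 15| < δ then t > 0 and |√t − √15| < |t − 15|/√15 < ε.

δ = min(15, √15·ε)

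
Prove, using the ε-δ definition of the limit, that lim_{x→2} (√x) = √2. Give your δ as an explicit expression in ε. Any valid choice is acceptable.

δ = min(2, √2·ε)

Let ε > 0. We want δ > 0 such that 0 < |x − 2| < δ implies |√x − √2| < ε.
Multiplying by the conjugate, |√x − √2| = |x − 2|/(√x + √2).
Restrict δ ≤ 2 so that |x − 2| < 2 forces x > 0, and then √x + √2 > √2.
Hence |√x − √2| < |x − 2|/√2, which is < ε once |x − 2| < √2·ε.
Take δ = min(2, √2·ε). If 0 < |x − 2| < δ then x > 0 and |√x − √2| < |x − 2|/√2 < ε.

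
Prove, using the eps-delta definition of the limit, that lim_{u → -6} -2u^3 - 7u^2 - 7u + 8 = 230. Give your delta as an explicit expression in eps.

Let eps > 0 be given. We want delta > 0 such that 0 < |u + 6| < delta implies |(-2u^3 - 7u^2 - 7u + 8) − 230| < eps.
(-2u^3 - 7u^2 - 7u + 8) − 230 = -2u^3 - 7u^2 - 7u - 222 = (u + 6)(-2u^2 + 5u - 37).
So |(-2u^3 - 7u^2 - 7u + 8) − 230| = |u + 6|·|-2u^2 + 5u - 37|.
Assume first that |u + 6| < 1, so |u| < 7. Then |-2u^2 + 5u - 37| ≤ 2·7^2 + 5·7 + 37 = 170.
Hence |(-2u^3 - 7u^2 - 7u + 8) − 230| ≤ 170|u + 6| < eps provided |u + 6| < eps/170.
Take delta = min(1, eps/170). Then 0 < |u + 6| < delta gives both |u + 6| < 1 and |u + 6| < eps/170, so |(-2u^3 - 7u^2 - 7u + 8) − 230| < eps.

delta = min(1, eps/170)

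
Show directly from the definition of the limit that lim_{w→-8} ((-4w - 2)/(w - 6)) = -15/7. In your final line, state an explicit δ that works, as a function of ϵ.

Fix ϵ > 0. We want δ > 0 with 0 < |w + 8| < δ ⇒ |(-4w - 2)/(w - 6) + 15/7| < ϵ.
Combining over a common denominator, (-4w - 2)/(w - 6) + 15/7 = [(-4w - 2)·(-14) − 30·(w - 6)] / [(-14)·(w - 6)] = 26(w + 8) / ((-14)(w - 6)).
So |(-4w - 2)/(w - 6) + 15/7| = 26|w + 8| / (14·|w − 6|).
Restrict δ ≤ 7. Then |w + 8| < 7 gives |w − 6| = |(w + 8) + (-14)| ≥ 14 − 7 = 7.
Hence |(-4w - 2)/(w - 6) + 15/7| < 26|w + 8|/(14·7) = (13/49)|w + 8|, which is < ϵ once |w + 8| < (49/13)ϵ.
Take δ = min(7, (49/13)ϵ). Then 0 < |w + 8| < δ forces both bounds, so |(-4w - 2)/(w - 6) + 15/7| < ϵ.

δ = min(7, (49/13)ϵ)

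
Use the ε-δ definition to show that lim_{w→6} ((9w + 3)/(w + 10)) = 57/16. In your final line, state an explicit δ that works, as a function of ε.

Let ε > 0. We want δ > 0 with 0 < |w − 6| < δ ⇒ |(9w + 3)/(w + 10) − (57/16)| < ε.
Combining over a common denominator, (9w + 3)/(w + 10) − (57/16) = [(9w + 3)·16 − 57·(w + 10)] / [16·(w + 10)] = 87(w − 6) / (16(w + 10)).
So |(9w + 3)/(w + 10) − (57/16)| = 87|w − 6| / (16·|w + 10|).
Restrict δ ≤ 8. Then |w − 6| < 8 gives |w + 10| = |(w − 6) + 16| ≥ 16 − 8 = 8.
Hence |(9w + 3)/(w + 10) − (57/16)| < 87|w − 6|/(16·8) = (87/128)|w − 6|, which is < ε once |w − 6| < (128/87)ε.
Take δ = min(8, (128/87)ε). Then 0 < |w − 6| < δ forces both bounds, so |(9w + 3)/(w + 10) − (57/16)| < ε.

δ = min(8, (128/87)ε)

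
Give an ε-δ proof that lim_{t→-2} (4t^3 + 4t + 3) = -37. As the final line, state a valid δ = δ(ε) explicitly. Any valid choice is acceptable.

δ = min(1, ε/80)

Suppose ε > 0. We want δ > 0 such that 0 < |t + 2| < δ implies |(4t^3 + 4t + 3) + 37| < ε.
(4t^3 + 4t + 3) + 37 = 4t^3 + 4t + 40 = (t + 2)(4t^2 - 8t + 20).
So |(4t^3 + 4t + 3) + 37| = |t + 2|·|4t^2 - 8t + 20|.
Require δ ≤ 1. Then |t + 2| < 1 gives |t| < 3, and by the triangle inequality |4t^2 - 8t + 20| ≤ 4·3^2 + 8·3 + 20 = 80.
Hence |(4t^3 + 4t + 3) + 37| ≤ 80|t + 2| < ε provided |t + 2| < ε/80.
Choosing δ = min(1, ε/80) ensures both conditions, hence |(4t^3 + 4t + 3) + 37| < ε.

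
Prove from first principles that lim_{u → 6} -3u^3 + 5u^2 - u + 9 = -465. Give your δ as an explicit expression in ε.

δ = min(1, ε/317)

Suppose ε > 0. We want δ > 0 such that 0 < |u − 6| < δ implies |(-3u^3 + 5u^2 - u + 9) + 465| < ε.
(-3u^3 + 5u^2 - u + 9) + 465 = -3u^3 + 5u^2 - u + 474 = (u − 6)(-3u^2 - 13u - 79).
So |(-3u^3 + 5u^2 - u + 9) + 465| = |u − 6|·|-3u^2 - 13u - 79|.
Assume first that |u − 6| < 1, so |u| < 7. Then |-3u^2 - 13u - 79| ≤ 3·7^2 + 13·7 + 79 = 317.
Hence |(-3u^3 + 5u^2 - u + 9) + 465| ≤ 317|u − 6| < ε provided |u − 6| < ε/317.
Choosing δ = min(1, ε/317) ensures both conditions, hence |(-3u^3 + 5u^2 - u + 9) + 465| < ε.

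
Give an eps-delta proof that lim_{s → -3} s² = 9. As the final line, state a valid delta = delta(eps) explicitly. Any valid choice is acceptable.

delta = min(2, eps/8)

Let eps > 0 be given. We seek delta > 0 with 0 < |s + 3| < delta ⇒ |s² − 9| < eps.
Factor: s² − 9 = (s + 3)(s - 3), so |s² − 9| = |s + 3|·|s - 3|.
Impose delta ≤ 2 so that |s| < 5; then |s - 3| ≤ 8.
Hence |s² − 9| ≤ 8|s + 3|, which is < eps once |s + 3| < eps/8.
Take delta = min(2, eps/8). If 0 < |s + 3| < delta then both bounds hold and |s² − 9| ≤ 8|s + 3| < 8·(eps/8) = eps.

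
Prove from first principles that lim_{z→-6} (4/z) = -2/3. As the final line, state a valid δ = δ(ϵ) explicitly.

δ = min(3, (9/2)ϵ)

Fix ϵ > 0. We seek δ > 0 such that 0 < |z + 6| < δ implies |4/z + 2/3| < ϵ.
|4/z + 2/3| = 4·|-6 − z|/(6·|z|) = 4|z + 6|/(6|z|).
Require δ ≤ 3 so that |z| > 6 − 3 = 3, hence 6|z| > 18.
Then |4/z + 2/3| < 4|z + 6|/18, which is < ϵ when |z + 6| < (9/2)ϵ.
Take δ = min(3, (9/2)ϵ). Then 0 < |z + 6| < δ gives both |z + 6| < 3 and |z + 6| < (9/2)ϵ, so |4/z + 2/3| < ϵ.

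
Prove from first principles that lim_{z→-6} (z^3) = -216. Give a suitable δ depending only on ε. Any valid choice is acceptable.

Suppose ε > 0. We seek δ > 0 with 0 < |z + 6| < δ ⇒ |z^3 + 216| < ε.
Factor: z^3 + 216 = (z + 6)(z^2 - 6z + 36), so |z^3 + 216| = |z + 6|·|z^2 - 6z + 36|.
Impose δ ≤ 1 so that |z| < 7; then |z^2 - 6z + 36| ≤ 127.
Hence |z^3 + 216| ≤ 127|z + 6|, which is < ε once |z + 6| < ε/127.
Take δ = min(1, ε/127). If 0 < |z + 6| < δ then both bounds hold and |z^3 + 216| ≤ 127|z + 6| < 127·(ε/127) = ε.

δ = min(1, ε/127)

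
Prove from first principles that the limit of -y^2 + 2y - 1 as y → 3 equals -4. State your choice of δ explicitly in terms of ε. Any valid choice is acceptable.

δ = min(1, ε/5)

Let ε > 0 be given. We want δ > 0 such that 0 < |y − 3| < δ implies |(-y^2 + 2y - 1) + 4| < ε.
(-y^2 + 2y - 1) + 4 = -y^2 + 2y + 3 = (y − 3)(-y - 1).
So |(-y^2 + 2y - 1) + 4| = |y − 3|·|-y - 1|.
Assume first that |y − 3| < 1, so |y| < 4. Then |-y - 1| ≤ 4 + 1 = 5.
Hence |(-y^2 + 2y - 1) + 4| ≤ 5|y − 3| < ε provided |y − 3| < ε/5.
Choosing δ = min(1, ε/5) ensures both conditions, hence |(-y^2 + 2y - 1) + 4| < ε.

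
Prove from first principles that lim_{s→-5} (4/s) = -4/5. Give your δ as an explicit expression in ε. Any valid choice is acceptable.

δ = min(5/2, (25/8)ε)

Suppose ε > 0. We seek δ > 0 such that 0 < |s + 5| < δ implies |4/s + 4/5| < ε.
|4/s + 4/5| = 4·|-5 − s|/(5·|s|) = 4|s + 5|/(5|s|).
Restrict δ ≤ 5/2. Then |s + 5| < 5/2 gives |s| > 5/2, so 5|s| > 25/2.
Then |4/s + 4/5| < 4|s + 5|/(25/2), which is < ε when |s + 5| < (25/8)ε.
Take δ = min(5/2, (25/8)ε). Then 0 < |s + 5| < δ gives both |s + 5| < 5/2 and |s + 5| < (25/8)ε, so |4/s + 4/5| < ε.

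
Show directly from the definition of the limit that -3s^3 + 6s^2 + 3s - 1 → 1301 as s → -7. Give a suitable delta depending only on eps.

delta = min(1, eps/594)

Let eps > 0 be given. We want delta > 0 such that 0 < |s + 7| < delta implies |(-3s^3 + 6s^2 + 3s - 1) − 1301| < eps.
(-3s^3 + 6s^2 + 3s - 1) − 1301 = -3s^3 + 6s^2 + 3s - 1302 = (s + 7)(-3s^2 + 27s - 186).
So |(-3s^3 + 6s^2 + 3s - 1) − 1301| = |s + 7|·|-3s^2 + 27s - 186|.
Require delta ≤ 1. Then |s + 7| < 1 gives |s| < 8, and by the triangle inequality |-3s^2 + 27s - 186| ≤ 3·8^2 + 27·8 + 186 = 594.
Hence |(-3s^3 + 6s^2 + 3s - 1) − 1301| ≤ 594|s + 7| < eps provided |s + 7| < eps/594.
Choosing delta = min(1, eps/594) ensures both conditions, hence |(-3s^3 + 6s^2 + 3s - 1) − 1301| < eps.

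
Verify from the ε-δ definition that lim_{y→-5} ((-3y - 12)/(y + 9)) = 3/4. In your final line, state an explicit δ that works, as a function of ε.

δ = min(2, (8/15)ε)

Let ε > 0 be given. We want δ > 0 with 0 < |y + 5| < δ ⇒ |(-3y - 12)/(y + 9) − (3/4)| < ε.
Combining over a common denominator, (-3y - 12)/(y + 9) − (3/4) = [(-3y - 12)·4 − 3·(y + 9)] / [4·(y + 9)] = -15(y + 5) / (4(y + 9)).
So |(-3y - 12)/(y + 9) − (3/4)| = 15|y + 5| / (4·|y + 9|).
Restrict δ ≤ 2. Then |y + 5| < 2 gives |y + 9| = |(y + 5) + 4| ≥ 4 − 2 = 2.
Hence |(-3y - 12)/(y + 9) − (3/4)| < 15|y + 5|/(4·2) = (15/8)|y + 5|, which is < ε once |y + 5| < (8/15)ε.
Take δ = min(2, (8/15)ε). Then 0 < |y + 5| < δ forces both bounds, so |(-3y - 12)/(y + 9) − (3/4)| < ε.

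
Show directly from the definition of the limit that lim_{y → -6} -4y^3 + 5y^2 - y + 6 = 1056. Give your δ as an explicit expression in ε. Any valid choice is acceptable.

Let ε > 0 be given. We want δ > 0 such that 0 < |y + 6| < δ implies |(-4y^3 + 5y^2 - y + 6) − 1056| < ε.
(-4y^3 + 5y^2 - y + 6) − 1056 = -4y^3 + 5y^2 - y - 1050 = (y + 6)(-4y^2 + 29y - 175).
So |(-4y^3 + 5y^2 - y + 6) − 1056| = |y + 6|·|-4y^2 + 29y - 175|.
Assume first that |y + 6| < 1, so |y| < 7. Then |-4y^2 + 29y - 175| ≤ 4·7^2 + 29·7 + 175 = 574.
Hence |(-4y^3 + 5y^2 - y + 6) − 1056| ≤ 574|y + 6| < ε provided |y + 6| < ε/574.
Take δ = min(1, ε/574). Then 0 < |y + 6| < δ gives both |y + 6| < 1 and |y + 6| < ε/574, so |(-4y^3 + 5y^2 - y + 6) − 1056| < ε.

δ = min(1, ε/574)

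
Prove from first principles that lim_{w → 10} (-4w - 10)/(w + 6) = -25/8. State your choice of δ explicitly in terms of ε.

δ = min(8, (64/7)ε)

Let ε > 0 be given. We want δ > 0 with 0 < |w − 10| < δ ⇒ |(-4w - 10)/(w + 6) + 25/8| < ε.
Combining over a common denominator, (-4w - 10)/(w + 6) + 25/8 = [(-4w - 10)·16 − (-50)·(w + 6)] / [16·(w + 6)] = -14(w − 10) / (16(w + 6)).
So |(-4w - 10)/(w + 6) + 25/8| = 14|w − 10| / (16·|w + 6|).
Restrict δ ≤ 8. Then |w − 10| < 8 gives |w + 6| = |(w − 10) + 16| ≥ 16 − 8 = 8.
Hence |(-4w - 10)/(w + 6) + 25/8| < 14|w − 10|/(16·8) = (7/64)|w − 10|, which is < ε once |w − 10| < (64/7)ε.
Take δ = min(8, (64/7)ε). Then 0 < |w − 10| < δ forces both bounds, so |(-4w - 10)/(w + 6) + 25/8| < ε.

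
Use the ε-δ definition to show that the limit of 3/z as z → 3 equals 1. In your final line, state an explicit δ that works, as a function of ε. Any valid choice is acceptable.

δ = min(3/2, (3/2)ε)

Suppose ε > 0. We seek δ > 0 such that 0 < |z − 3| < δ implies |3/z − 1| < ε.
|3/z − 1| = 3·|3 − z|/(3·|z|) = 3|z − 3|/(3|z|).
Restrict δ ≤ 3/2. Then |z − 3| < 3/2 gives |z| > 3/2, so 3|z| > 9/2.
Then |3/z − 1| < 3|z − 3|/(9/2), which is < ε when |z − 3| < (3/2)ε.
Take δ = min(3/2, (3/2)ε). Then 0 < |z − 3| < δ gives both |z − 3| < 3/2 and |z − 3| < (3/2)ε, so |3/z − 1| < ε.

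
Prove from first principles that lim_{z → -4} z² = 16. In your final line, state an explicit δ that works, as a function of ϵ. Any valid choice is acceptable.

Let ϵ > 0. We seek δ > 0 with 0 < |z + 4| < δ ⇒ |z² − 16| < ϵ.
Factor: z² − 16 = (z + 4)(z - 4), so |z² − 16| = |z + 4|·|z - 4|.
Impose δ ≤ 2 so that |z| < 6; then |z - 4| ≤ 10.
Hence |z² − 16| ≤ 10|z + 4|, which is < ϵ once |z + 4| < ϵ/10.
Take δ = min(2, ϵ/10). If 0 < |z + 4| < δ then both bounds hold and |z² − 16| ≤ 10|z + 4| < 10·(ϵ/10) = ϵ.

δ = min(2, ϵ/10)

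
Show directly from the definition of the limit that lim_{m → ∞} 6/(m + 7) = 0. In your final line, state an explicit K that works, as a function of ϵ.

Let ϵ > 0. For m ≥ 1, |6/(m + 7) − 0| = 6/(m + 7) ≤ 6/m.
We need 6/m < ϵ, i.e. m > 6/ϵ.
Take K = 6/ϵ. If m > K then |6/(m + 7)| ≤ 6/m < ϵ.

K = 6/ϵ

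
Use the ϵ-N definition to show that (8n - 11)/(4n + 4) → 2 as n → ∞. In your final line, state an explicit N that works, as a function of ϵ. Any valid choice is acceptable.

N = (19/4)/ϵ

Let ϵ > 0. For n ≥ 1, |(8n - 11)/(4n + 4) − 2| = |-76|/(4(4n + 4)) = 76/(4(4n + 4)).
Since 4n + 4 ≥ 4n for n ≥ 1, this is ≤ 76/(4·4n) = (19/4)/n.
So |(8n - 11)/(4n + 4) − 2| < ϵ whenever n > (19/4)/ϵ.
Take N = (19/4)/ϵ. If n > N then |(8n - 11)/(4n + 4) − 2| ≤ (19/4)/n < ϵ.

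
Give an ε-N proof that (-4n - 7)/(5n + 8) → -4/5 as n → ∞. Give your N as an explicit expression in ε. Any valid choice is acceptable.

Suppose ε > 0. For n ≥ 1, |(-4n - 7)/(5n + 8) + 4/5| = |-3|/(5(5n + 8)) = 3/(5(5n + 8)).
Since 5n + 8 ≥ 5n for n ≥ 1, this is ≤ 3/(5·5n) = (3/25)/n.
So |(-4n - 7)/(5n + 8) + 4/5| < ε whenever n > (3/25)/ε.
Take N = (3/25)/ε. If n > N then |(-4n - 7)/(5n + 8) + 4/5| ≤ (3/25)/n < ε.

N = (3/25)/ε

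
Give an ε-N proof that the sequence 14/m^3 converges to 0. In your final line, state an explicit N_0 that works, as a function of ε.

Let ε > 0 be given. For m ≥ 1, |14/m^3 − 0| = 14/m^3.
14/m^3 < ε ⇔ m^3 > 14/ε ⇔ m > (14/ε)^{1/3}.
Take N_0 = (14/ε)^{1/3}. Then m > N_0 implies 14/m^3 < ε.

N_0 = (14/ε)^{1/3}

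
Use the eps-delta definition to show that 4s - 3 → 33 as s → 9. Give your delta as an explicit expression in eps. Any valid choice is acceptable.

delta = eps/4

Let eps > 0. We need delta > 0 so that 0 < |s − 9| < delta implies |(4s - 3) − 33| < eps.
|(4s - 3) − 33| = |4s - 36| = 4|s − 9|.
Thus it suffices that |s − 9| < eps/4.
Choosing delta = eps/4 gives |(4s - 3) − 33| = 4|s − 9| < eps whenever |s − 9| < delta.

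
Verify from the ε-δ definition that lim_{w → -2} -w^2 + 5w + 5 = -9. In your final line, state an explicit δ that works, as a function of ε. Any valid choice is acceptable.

Suppose ε > 0. We want δ > 0 such that 0 < |w + 2| < δ implies |(-w^2 + 5w + 5) + 9| < ε.
(-w^2 + 5w + 5) + 9 = -w^2 + 5w + 14 = (w + 2)(-w + 7).
So |(-w^2 + 5w + 5) + 9| = |w + 2|·|-w + 7|.
Require δ ≤ 2. Then |w + 2| < 2 gives |w| < 4, and by the triangle inequality |-w + 7| ≤ 4 + 7 = 11.
Hence |(-w^2 + 5w + 5) + 9| ≤ 11|w + 2| < ε provided |w + 2| < ε/11.
Choosing δ = min(2, ε/11) ensures both conditions, hence |(-w^2 + 5w + 5) + 9| < ε.

δ = min(2, ε/11)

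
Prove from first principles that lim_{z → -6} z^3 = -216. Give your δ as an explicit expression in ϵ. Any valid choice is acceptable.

Fix ϵ > 0. We seek δ > 0 with 0 < |z + 6| < δ ⇒ |z^3 + 216| < ϵ.
Factor: z^3 + 216 = (z + 6)(z^2 - 6z + 36), so |z^3 + 216| = |z + 6|·|z^2 - 6z + 36|.
Restrict δ ≤ 1. Then |z + 6| < 1 gives |z| < 7, so by the triangle inequality |z^2 - 6z + 36| ≤ 7^2 + 6·7 + 36 = 127.
Hence |z^3 + 216| ≤ 127|z + 6|, which is < ϵ once |z + 6| < ϵ/127.
Take δ = min(1, ϵ/127). If 0 < |z + 6| < δ then both bounds hold and |z^3 + 216| ≤ 127|z + 6| < 127·(ϵ/127) = ϵ.

δ = min(1, ϵ/127)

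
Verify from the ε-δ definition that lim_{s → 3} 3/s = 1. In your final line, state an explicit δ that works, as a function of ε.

δ = min(3/2, (3/2)ε)

Fix ε > 0. We seek δ > 0 such that 0 < |s − 3| < δ implies |3/s − 1| < ε.
|3/s − 1| = 3·|3 − s|/(3·|s|) = 3|s − 3|/(3|s|).
Require δ ≤ 3/2 so that |s| > 3 − 3/2 = 3/2, hence 3|s| > 9/2.
Then |3/s − 1| < 3|s − 3|/(9/2), which is < ε when |s − 3| < (3/2)ε.
Take δ = min(3/2, (3/2)ε). Then 0 < |s − 3| < δ gives both |s − 3| < 3/2 and |s − 3| < (3/2)ε, so |3/s − 1| < ε.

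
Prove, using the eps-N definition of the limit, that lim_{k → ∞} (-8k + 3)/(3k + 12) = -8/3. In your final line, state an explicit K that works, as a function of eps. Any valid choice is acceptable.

Let eps > 0 be given. For k ≥ 1, |(-8k + 3)/(3k + 12) + 8/3| = |105|/(3(3k + 12)) = 105/(3(3k + 12)).
Since 3k + 12 ≥ 3k for k ≥ 1, this is ≤ 105/(3·3k) = (35/3)/k.
So |(-8k + 3)/(3k + 12) + 8/3| < eps whenever k > (35/3)/eps.
Take K = (35/3)/eps. If k > K then |(-8k + 3)/(3k + 12) + 8/3| ≤ (35/3)/k < eps.

K = (35/3)/eps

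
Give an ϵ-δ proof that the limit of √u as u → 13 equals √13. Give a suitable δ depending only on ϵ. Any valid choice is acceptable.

Let ϵ > 0 be given. We want δ > 0 such that 0 < |u − 13| < δ implies |√u − √13| < ϵ.
Multiplying by the conjugate, |√u − √13| = |u − 13|/(√u + √13).
Restrict δ ≤ 13 so that |u − 13| < 13 forces u > 0, and then √u + √13 > √13.
Hence |√u − √13| < |u − 13|/√13, which is < ϵ once |u − 13| < √13·ϵ.
Take δ = min(13, √13·ϵ). If 0 < |u − 13| < δ then u > 0 and |√u − √13| < |u − 13|/√13 < ϵ.

δ = min(13, √13·ϵ)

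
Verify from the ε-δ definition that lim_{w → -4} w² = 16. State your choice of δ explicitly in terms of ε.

Fix ε > 0. We seek δ > 0 with 0 < |w + 4| < δ ⇒ |w² − 16| < ε.
Factor: w² − 16 = (w + 4)(w - 4), so |w² − 16| = |w + 4|·|w - 4|.
Restrict δ ≤ 1. Then |w + 4| < 1 gives |w| < 5, so by the triangle inequality |w - 4| ≤ 5 + 4 = 9.
Hence |w² − 16| ≤ 9|w + 4|, which is < ε once |w + 4| < ε/9.
Take δ = min(1, ε/9). If 0 < |w + 4| < δ then both bounds hold and |w² − 16| ≤ 9|w + 4| < 9·(ε/9) = ε.

δ = min(1, ε/9)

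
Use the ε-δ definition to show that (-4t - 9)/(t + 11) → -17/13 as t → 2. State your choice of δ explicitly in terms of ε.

δ = min(13/2, (169/70)ε)

Suppose ε > 0. We want δ > 0 with 0 < |t − 2| < δ ⇒ |(-4t - 9)/(t + 11) + 17/13| < ε.
Combining over a common denominator, (-4t - 9)/(t + 11) + 17/13 = [(-4t - 9)·13 − (-17)·(t + 11)] / [13·(t + 11)] = -35(t − 2) / (13(t + 11)).
So |(-4t - 9)/(t + 11) + 17/13| = 35|t − 2| / (13·|t + 11|).
Restrict δ ≤ 13/2. Then |t − 2| < 13/2 gives |t + 11| = |(t − 2) + 13| ≥ 13 − 13/2 = 13/2.
Hence |(-4t - 9)/(t + 11) + 17/13| < 35|t − 2|/(13·(13/2)) = (70/169)|t − 2|, which is < ε once |t − 2| < (169/70)ε.
Take δ = min(13/2, (169/70)ε). Then 0 < |t − 2| < δ forces both bounds, so |(-4t - 9)/(t + 11) + 17/13| < ε.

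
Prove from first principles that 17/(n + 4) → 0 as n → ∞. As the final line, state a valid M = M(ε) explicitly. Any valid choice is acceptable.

Let ε > 0. For n ≥ 1, |17/(n + 4) − 0| = 17/(n + 4) ≤ 17/n.
We need 17/n < ε, i.e. n > 17/ε.
Take M = 17/ε. If n > M then |17/(n + 4)| ≤ 17/n < ε.

M = 17/ε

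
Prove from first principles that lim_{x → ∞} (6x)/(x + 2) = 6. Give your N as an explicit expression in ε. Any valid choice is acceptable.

Let ε > 0. We seek N > 0 such that x > N implies |(6x)/(x + 2) − 6| < ε.
(6x)/(x + 2) − 6 = ((6x) − 6(x + 2)) / ((x + 2)) = -12/((x + 2)).
For x > 0 we have x + 2 > x, so |(6x)/(x + 2) − 6| = 12/((x + 2)) < 12/(x) = 12/x.
Thus |(6x)/(x + 2) − 6| < ε whenever x > 12/ε.
Take N = 12/ε. If x > N then |(6x)/(x + 2) − 6| < 12/x < ε.

N = 12/ε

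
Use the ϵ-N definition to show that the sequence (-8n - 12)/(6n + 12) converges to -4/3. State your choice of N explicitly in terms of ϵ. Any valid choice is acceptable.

Let ϵ > 0. For n ≥ 1, |(-8n - 12)/(6n + 12) + 4/3| = |24|/(6(6n + 12)) = 24/(6(6n + 12)).
Since 6n + 12 ≥ 6n for n ≥ 1, this is ≤ 24/(6·6n) = (2/3)/n.
So |(-8n - 12)/(6n + 12) + 4/3| < ϵ whenever n > (2/3)/ϵ.
Take N = (2/3)/ϵ. If n > N then |(-8n - 12)/(6n + 12) + 4/3| ≤ (2/3)/n < ϵ.

N = (2/3)/ϵ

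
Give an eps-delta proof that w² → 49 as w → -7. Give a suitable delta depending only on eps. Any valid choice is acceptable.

delta = min(1, eps/15)

Suppose eps > 0. We seek delta > 0 with 0 < |w + 7| < delta ⇒ |w² − 49| < eps.
Factor: w² − 49 = (w + 7)(w - 7), so |w² − 49| = |w + 7|·|w - 7|.
Impose delta ≤ 1 so that |w| < 8; then |w - 7| ≤ 15.
Hence |w² − 49| ≤ 15|w + 7|, which is < eps once |w + 7| < eps/15.
Take delta = min(1, eps/15). If 0 < |w + 7| < delta then both bounds hold and |w² − 49| ≤ 15|w + 7| < 15·(eps/15) = eps.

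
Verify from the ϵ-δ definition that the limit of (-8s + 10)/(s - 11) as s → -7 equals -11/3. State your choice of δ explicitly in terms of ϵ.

δ = min(9, (27/13)ϵ)

Suppose ϵ > 0. We want δ > 0 with 0 < |s + 7| < δ ⇒ |(-8s + 10)/(s - 11) + 11/3| < ϵ.
Combining over a common denominator, (-8s + 10)/(s - 11) + 11/3 = [(-8s + 10)·(-18) − 66·(s - 11)] / [(-18)·(s - 11)] = 78(s + 7) / ((-18)(s - 11)).
So |(-8s + 10)/(s - 11) + 11/3| = 78|s + 7| / (18·|s − 11|).
Restrict δ ≤ 9. Then |s + 7| < 9 gives |s − 11| = |(s + 7) + (-18)| ≥ 18 − 9 = 9.
Hence |(-8s + 10)/(s - 11) + 11/3| < 78|s + 7|/(18·9) = (13/27)|s + 7|, which is < ϵ once |s + 7| < (27/13)ϵ.
Take δ = min(9, (27/13)ϵ). Then 0 < |s + 7| < δ forces both bounds, so |(-8s + 10)/(s - 11) + 11/3| < ϵ.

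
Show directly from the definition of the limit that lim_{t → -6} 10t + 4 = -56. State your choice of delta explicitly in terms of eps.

delta = eps/10

Fix eps > 0. We need delta > 0 so that 0 < |t + 6| < delta implies |(10t + 4) + 56| < eps.
|(10t + 4) + 56| = |10t + 60| = 10|t + 6|.
Thus it suffices that |t + 6| < eps/10.
Take delta = eps/10. If 0 < |t + 6| < delta then |(10t + 4) + 56| = 10|t + 6| < 10·(eps/10) = eps.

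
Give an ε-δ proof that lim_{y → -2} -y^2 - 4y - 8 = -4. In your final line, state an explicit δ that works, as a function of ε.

δ = min(1, ε/5)

Suppose ε > 0. We want δ > 0 such that 0 < |y + 2| < δ implies |(-y^2 - 4y - 8) + 4| < ε.
(-y^2 - 4y - 8) + 4 = -y^2 - 4y - 4 = (y + 2)(-y - 2).
So |(-y^2 - 4y - 8) + 4| = |y + 2|·|-y - 2|.
Assume first that |y + 2| < 1, so |y| < 3. Then |-y - 2| ≤ 3 + 2 = 5.
Hence |(-y^2 - 4y - 8) + 4| ≤ 5|y + 2| < ε provided |y + 2| < ε/5.
Take δ = min(1, ε/5). Then 0 < |y + 2| < δ gives both |y + 2| < 1 and |y + 2| < ε/5, so |(-y^2 - 4y - 8) + 4| < ε.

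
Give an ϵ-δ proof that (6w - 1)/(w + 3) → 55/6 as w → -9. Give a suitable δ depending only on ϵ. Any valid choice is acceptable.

δ = min(3, (18/19)ϵ)

Fix ϵ > 0. We want δ > 0 with 0 < |w + 9| < δ ⇒ |(6w - 1)/(w + 3) − (55/6)| < ϵ.
Combining over a common denominator, (6w - 1)/(w + 3) − (55/6) = [(6w - 1)·(-6) − (-55)·(w + 3)] / [(-6)·(w + 3)] = 19(w + 9) / ((-6)(w + 3)).
So |(6w - 1)/(w + 3) − (55/6)| = 19|w + 9| / (6·|w + 3|).
Require δ ≤ 3, so |w + 3| ≥ |-6| − |w + 9| > 6 − 3 = 3.
Hence |(6w - 1)/(w + 3) − (55/6)| < 19|w + 9|/(6·3) = (19/18)|w + 9|, which is < ϵ once |w + 9| < (18/19)ϵ.
Take δ = min(3, (18/19)ϵ). Then 0 < |w + 9| < δ forces both bounds, so |(6w - 1)/(w + 3) − (55/6)| < ϵ.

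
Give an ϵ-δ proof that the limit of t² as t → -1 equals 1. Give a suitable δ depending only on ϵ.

Let ϵ > 0 be given. We seek δ > 0 with 0 < |t + 1| < δ ⇒ |t² − 1| < ϵ.
Factor: t² − 1 = (t + 1)(t - 1), so |t² − 1| = |t + 1|·|t - 1|.
Restrict δ ≤ 1. Then |t + 1| < 1 gives |t| < 2, so by the triangle inequality |t - 1| ≤ 2 + 1 = 3.
Hence |t² − 1| ≤ 3|t + 1|, which is < ϵ once |t + 1| < ϵ/3.
Take δ = min(1, ϵ/3). If 0 < |t + 1| < δ then both bounds hold and |t² − 1| ≤ 3|t + 1| < 3·(ϵ/3) = ϵ.

δ = min(1, ϵ/3)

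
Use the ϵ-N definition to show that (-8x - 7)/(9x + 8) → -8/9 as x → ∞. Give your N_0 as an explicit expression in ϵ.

Suppose ϵ > 0. We seek N_0 > 0 such that x > N_0 implies |(-8x - 7)/(9x + 8) + 8/9| < ϵ.
(-8x - 7)/(9x + 8) + 8/9 = (9(-8x - 7) − (-8)(9x + 8)) / (9(9x + 8)) = 1/(9(9x + 8)).
For x > 0 we have 9x + 8 > 9x, so |(-8x - 7)/(9x + 8) + 8/9| = 1/(9(9x + 8)) < 1/(9·9x) = (1/81)/x.
Thus |(-8x - 7)/(9x + 8) + 8/9| < ϵ whenever x > (1/81)/ϵ.
Take N_0 = (1/81)/ϵ. If x > N_0 then |(-8x - 7)/(9x + 8) + 8/9| < (1/81)/x < ϵ.

N_0 = (1/81)/ϵ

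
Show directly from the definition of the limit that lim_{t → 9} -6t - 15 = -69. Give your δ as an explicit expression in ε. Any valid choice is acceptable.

δ = ε/6

Let ε > 0 be given. We need δ > 0 so that 0 < |t − 9| < δ implies |(-6t - 15) + 69| < ε.
Since (-6t - 15) + 69 = -6(t − 9), we have |(-6t - 15) + 69| = 6|t − 9|.
Thus it suffices that |t − 9| < ε/6.
Choosing δ = ε/6 gives |(-6t - 15) + 69| = 6|t − 9| < ε whenever |t − 9| < δ.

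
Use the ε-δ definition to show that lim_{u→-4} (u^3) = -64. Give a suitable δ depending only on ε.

δ = min(1, ε/61)

Let ε > 0 be given. We seek δ > 0 with 0 < |u + 4| < δ ⇒ |u^3 + 64| < ε.
Factor: u^3 + 64 = (u + 4)(u^2 - 4u + 16), so |u^3 + 64| = |u + 4|·|u^2 - 4u + 16|.
Impose δ ≤ 1 so that |u| < 5; then |u^2 - 4u + 16| ≤ 61.
Hence |u^3 + 64| ≤ 61|u + 4|, which is < ε once |u + 4| < ε/61.
Take δ = min(1, ε/61). If 0 < |u + 4| < δ then both bounds hold and |u^3 + 64| ≤ 61|u + 4| < 61·(ε/61) = ε.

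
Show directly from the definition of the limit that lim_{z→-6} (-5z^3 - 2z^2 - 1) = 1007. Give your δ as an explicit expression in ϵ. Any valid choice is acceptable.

Let ϵ > 0. We want δ > 0 such that 0 < |z + 6| < δ implies |(-5z^3 - 2z^2 - 1) − 1007| < ϵ.
(-5z^3 - 2z^2 - 1) − 1007 = -5z^3 - 2z^2 - 1008 = (z + 6)(-5z^2 + 28z - 168).
So |(-5z^3 - 2z^2 - 1) − 1007| = |z + 6|·|-5z^2 + 28z - 168|.
Assume first that |z + 6| < 1, so |z| < 7. Then |-5z^2 + 28z - 168| ≤ 5·7^2 + 28·7 + 168 = 609.
Hence |(-5z^3 - 2z^2 - 1) − 1007| ≤ 609|z + 6| < ϵ provided |z + 6| < ϵ/609.
Take δ = min(1, ϵ/609). Then 0 < |z + 6| < δ gives both |z + 6| < 1 and |z + 6| < ϵ/609, so |(-5z^3 - 2z^2 - 1) − 1007| < ϵ.

δ = min(1, ϵ/609)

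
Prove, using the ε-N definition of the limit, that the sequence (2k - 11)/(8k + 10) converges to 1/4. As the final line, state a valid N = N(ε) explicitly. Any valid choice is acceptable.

N = (27/16)/ε

Fix ε > 0. For k ≥ 1, |(2k - 11)/(8k + 10) − (1/4)| = |-108|/(8(8k + 10)) = 108/(8(8k + 10)).
Since 8k + 10 ≥ 8k for k ≥ 1, this is ≤ 108/(8·8k) = (27/16)/k.
So |(2k - 11)/(8k + 10) − (1/4)| < ε whenever k > (27/16)/ε.
Take N = (27/16)/ε. If k > N then |(2k - 11)/(8k + 10) − (1/4)| ≤ (27/16)/k < ε.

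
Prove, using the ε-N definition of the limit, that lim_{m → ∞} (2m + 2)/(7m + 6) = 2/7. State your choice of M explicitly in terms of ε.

M = (2/49)/ε

Let ε > 0 be given. For m ≥ 1, |(2m + 2)/(7m + 6) − (2/7)| = |2|/(7(7m + 6)) = 2/(7(7m + 6)).
Since 7m + 6 ≥ 7m for m ≥ 1, this is ≤ 2/(7·7m) = (2/49)/m.
So |(2m + 2)/(7m + 6) − (2/7)| < ε whenever m > (2/49)/ε.
Take M = (2/49)/ε. If m > M then |(2m + 2)/(7m + 6) − (2/7)| ≤ (2/49)/m < ε.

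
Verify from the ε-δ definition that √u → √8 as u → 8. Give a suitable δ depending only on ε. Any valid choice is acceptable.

Fix ε > 0. We want δ > 0 such that 0 < |u − 8| < δ implies |√u − √8| < ε.
Multiplying by the conjugate, |√u − √8| = |u − 8|/(√u + √8).
Restrict δ ≤ 8 so that |u − 8| < 8 forces u > 0, and then √u + √8 > √8.
Hence |√u − √8| < |u − 8|/√8, which is < ε once |u − 8| < √8·ε.
Take δ = min(8, √8·ε). If 0 < |u − 8| < δ then u > 0 and |√u − √8| < |u − 8|/√8 < ε.

δ = min(8, √8·ε)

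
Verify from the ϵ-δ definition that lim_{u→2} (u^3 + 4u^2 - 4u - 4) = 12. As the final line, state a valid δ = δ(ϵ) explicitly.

Fix ϵ > 0. We want δ > 0 such that 0 < |u − 2| < δ implies |(u^3 + 4u^2 - 4u - 4) − 12| < ϵ.
(u^3 + 4u^2 - 4u - 4) − 12 = u^3 + 4u^2 - 4u - 16 = (u − 2)(u^2 + 6u + 8).
So |(u^3 + 4u^2 - 4u - 4) − 12| = |u − 2|·|u^2 + 6u + 8|.
Require δ ≤ 2. Then |u − 2| < 2 gives |u| < 4, and by the triangle inequality |u^2 + 6u + 8| ≤ 4^2 + 6·4 + 8 = 48.
Hence |(u^3 + 4u^2 - 4u - 4) − 12| ≤ 48|u − 2| < ϵ provided |u − 2| < ϵ/48.
Take δ = min(2, ϵ/48). Then 0 < |u − 2| < δ gives both |u − 2| < 2 and |u − 2| < ϵ/48, so |(u^3 + 4u^2 - 4u - 4) − 12| < ϵ.

δ = min(2, ϵ/48)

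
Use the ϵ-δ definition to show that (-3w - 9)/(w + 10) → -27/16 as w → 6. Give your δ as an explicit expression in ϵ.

Let ϵ > 0. We want δ > 0 with 0 < |w − 6| < δ ⇒ |(-3w - 9)/(w + 10) + 27/16| < ϵ.
Combining over a common denominator, (-3w - 9)/(w + 10) + 27/16 = [(-3w - 9)·16 − (-27)·(w + 10)] / [16·(w + 10)] = -21(w − 6) / (16(w + 10)).
So |(-3w - 9)/(w + 10) + 27/16| = 21|w − 6| / (16·|w + 10|).
Restrict δ ≤ 8. Then |w − 6| < 8 gives |w + 10| = |(w − 6) + 16| ≥ 16 − 8 = 8.
Hence |(-3w - 9)/(w + 10) + 27/16| < 21|w − 6|/(16·8) = (21/128)|w − 6|, which is < ϵ once |w − 6| < (128/21)ϵ.
Take δ = min(8, (128/21)ϵ). Then 0 < |w − 6| < δ forces both bounds, so |(-3w - 9)/(w + 10) + 27/16| < ϵ.

δ = min(8, (128/21)ϵ)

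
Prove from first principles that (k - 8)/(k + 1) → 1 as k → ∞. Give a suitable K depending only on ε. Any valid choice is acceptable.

Let ε > 0 be given. For k ≥ 1, |(k - 8)/(k + 1) − 1| = |-9|/((k + 1)) = 9/((k + 1)).
Since k + 1 ≥ k for k ≥ 1, this is ≤ 9/(k) = 9/k.
So |(k - 8)/(k + 1) − 1| < ε whenever k > 9/ε.
Take K = 9/ε. If k > K then |(k - 8)/(k + 1) − 1| ≤ 9/k < ε.

K = 9/ε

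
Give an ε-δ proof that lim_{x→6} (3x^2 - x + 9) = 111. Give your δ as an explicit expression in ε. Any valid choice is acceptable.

δ = min(2, ε/41)

Let ε > 0. We want δ > 0 such that 0 < |x − 6| < δ implies |(3x^2 - x + 9) − 111| < ε.
(3x^2 - x + 9) − 111 = 3x^2 - x - 102 = (x − 6)(3x + 17).
So |(3x^2 - x + 9) − 111| = |x − 6|·|3x + 17|.
Assume first that |x − 6| < 2, so |x| < 8. Then |3x + 17| ≤ 3·8 + 17 = 41.
Hence |(3x^2 - x + 9) − 111| ≤ 41|x − 6| < ε provided |x − 6| < ε/41.
Take δ = min(2, ε/41). Then 0 < |x − 6| < δ gives both |x − 6| < 2 and |x − 6| < ε/41, so |(3x^2 - x + 9) − 111| < ε.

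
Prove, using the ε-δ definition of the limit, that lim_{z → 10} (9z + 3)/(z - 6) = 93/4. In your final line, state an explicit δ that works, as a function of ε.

Let ε > 0 be given. We want δ > 0 with 0 < |z − 10| < δ ⇒ |(9z + 3)/(z - 6) − (93/4)| < ε.
Combining over a common denominator, (9z + 3)/(z - 6) − (93/4) = [(9z + 3)·4 − 93·(z - 6)] / [4·(z - 6)] = -57(z − 10) / (4(z - 6)).
So |(9z + 3)/(z - 6) − (93/4)| = 57|z − 10| / (4·|z − 6|).
Require δ ≤ 2, so |z − 6| ≥ |4| − |z − 10| > 4 − 2 = 2.
Hence |(9z + 3)/(z - 6) − (93/4)| < 57|z − 10|/(4·2) = (57/8)|z − 10|, which is < ε once |z − 10| < (8/57)ε.
Take δ = min(2, (8/57)ε). Then 0 < |z − 10| < δ forces both bounds, so |(9z + 3)/(z - 6) − (93/4)| < ε.

δ = min(2, (8/57)ε)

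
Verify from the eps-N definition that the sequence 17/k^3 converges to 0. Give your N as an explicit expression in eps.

N = (17/eps)^{1/3}

Suppose eps > 0. For k ≥ 1, |17/k^3 − 0| = 17/k^3.
17/k^3 < eps ⇔ k^3 > 17/eps ⇔ k > (17/eps)^{1/3}.
Take N = (17/eps)^{1/3}. Then k > N implies 17/k^3 < eps.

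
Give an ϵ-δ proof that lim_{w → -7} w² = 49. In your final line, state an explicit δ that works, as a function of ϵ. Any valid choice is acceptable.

Fix ϵ > 0. We seek δ > 0 with 0 < |w + 7| < δ ⇒ |w² − 49| < ϵ.
Factor: w² − 49 = (w + 7)(w - 7), so |w² − 49| = |w + 7|·|w - 7|.
Impose δ ≤ 1 so that |w| < 8; then |w - 7| ≤ 15.
Hence |w² − 49| ≤ 15|w + 7|, which is < ϵ once |w + 7| < ϵ/15.
Take δ = min(1, ϵ/15). If 0 < |w + 7| < δ then both bounds hold and |w² − 49| ≤ 15|w + 7| < 15·(ϵ/15) = ϵ.

δ = min(1, ϵ/15)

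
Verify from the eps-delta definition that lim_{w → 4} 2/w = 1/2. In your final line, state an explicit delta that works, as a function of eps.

delta = min(2, 4eps)

Fix eps > 0. We seek delta > 0 such that 0 < |w − 4| < delta implies |2/w − (1/2)| < eps.
|2/w − (1/2)| = 2·|4 − w|/(4·|w|) = 2|w − 4|/(4|w|).
Restrict delta ≤ 2. Then |w − 4| < 2 gives |w| > 2, so 4|w| > 8.
Then |2/w − (1/2)| < 2|w − 4|/8, which is < eps when |w − 4| < 4eps.
Take delta = min(2, 4eps). Then 0 < |w − 4| < delta gives both |w − 4| < 2 and |w − 4| < 4eps, so |2/w − (1/2)| < eps.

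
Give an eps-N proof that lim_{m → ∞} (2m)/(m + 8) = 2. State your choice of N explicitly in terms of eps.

Let eps > 0 be given. For m ≥ 1, |(2m)/(m + 8) − 2| = |-16|/((m + 8)) = 16/((m + 8)).
Since m + 8 ≥ m for m ≥ 1, this is ≤ 16/(m) = 16/m.
So |(2m)/(m + 8) − 2| < eps whenever m > 16/eps.
Take N = 16/eps. If m > N then |(2m)/(m + 8) − 2| ≤ 16/m < eps.

N = 16/eps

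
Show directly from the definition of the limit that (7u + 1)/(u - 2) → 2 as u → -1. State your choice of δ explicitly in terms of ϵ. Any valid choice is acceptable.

δ = min(3/2, (3/10)ϵ)

Suppose ϵ > 0. We want δ > 0 with 0 < |u + 1| < δ ⇒ |(7u + 1)/(u - 2) − 2| < ϵ.
Combining over a common denominator, (7u + 1)/(u - 2) − 2 = [(7u + 1)·(-3) − (-6)·(u - 2)] / [(-3)·(u - 2)] = -15(u + 1) / ((-3)(u - 2)).
So |(7u + 1)/(u - 2) − 2| = 15|u + 1| / (3·|u − 2|).
Restrict δ ≤ 3/2. Then |u + 1| < 3/2 gives |u − 2| = |(u + 1) + (-3)| ≥ 3 − 3/2 = 3/2.
Hence |(7u + 1)/(u - 2) − 2| < 15|u + 1|/(3·(3/2)) = (10/3)|u + 1|, which is < ϵ once |u + 1| < (3/10)ϵ.
Take δ = min(3/2, (3/10)ϵ). Then 0 < |u + 1| < δ forces both bounds, so |(7u + 1)/(u - 2) − 2| < ϵ.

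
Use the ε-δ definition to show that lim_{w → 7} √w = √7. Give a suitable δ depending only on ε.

Let ε > 0. We want δ > 0 such that 0 < |w − 7| < δ implies |√w − √7| < ε.
Rationalise: √w − √7 = (w − 7)/(√w + √7), so |√w − √7| = |w − 7|/(√w + √7).
Restrict δ ≤ 7 so that |w − 7| < 7 forces w > 0, and then √w + √7 > √7.
Hence |√w − √7| < |w − 7|/√7, which is < ε once |w − 7| < √7·ε.
Take δ = min(7, √7·ε). If 0 < |w − 7| < δ then w > 0 and |√w − √7| < |w − 7|/√7 < ε.

δ = min(7, √7·ε)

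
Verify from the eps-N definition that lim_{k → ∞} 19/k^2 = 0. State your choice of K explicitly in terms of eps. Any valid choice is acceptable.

K = (19/eps)^{1/2}

Suppose eps > 0. For k ≥ 1, |19/k^2 − 0| = 19/k^2.
19/k^2 < eps ⇔ k^2 > 19/eps ⇔ k > (19/eps)^{1/2}.
Take K = (19/eps)^{1/2}. Then k > K implies 19/k^2 < eps.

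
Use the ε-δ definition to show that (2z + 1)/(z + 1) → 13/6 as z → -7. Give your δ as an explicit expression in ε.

Let ε > 0 be given. We want δ > 0 with 0 < |z + 7| < δ ⇒ |(2z + 1)/(z + 1) − (13/6)| < ε.
Combining over a common denominator, (2z + 1)/(z + 1) − (13/6) = [(2z + 1)·(-6) − (-13)·(z + 1)] / [(-6)·(z + 1)] = 1(z + 7) / ((-6)(z + 1)).
So |(2z + 1)/(z + 1) − (13/6)| = |z + 7| / (6·|z + 1|).
Restrict δ ≤ 3. Then |z + 7| < 3 gives |z + 1| = |(z + 7) + (-6)| ≥ 6 − 3 = 3.
Hence |(2z + 1)/(z + 1) − (13/6)| < |z + 7|/(6·3) = (1/18)|z + 7|, which is < ε once |z + 7| < 18ε.
Take δ = min(3, 18ε). Then 0 < |z + 7| < δ forces both bounds, so |(2z + 1)/(z + 1) − (13/6)| < ε.

δ = min(3, 18ε)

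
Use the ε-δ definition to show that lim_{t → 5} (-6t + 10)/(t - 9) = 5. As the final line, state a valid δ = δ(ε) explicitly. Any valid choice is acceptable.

δ = min(2, (2/11)ε)

Suppose ε > 0. We want δ > 0 with 0 < |t − 5| < δ ⇒ |(-6t + 10)/(t - 9) − 5| < ε.
Combining over a common denominator, (-6t + 10)/(t - 9) − 5 = [(-6t + 10)·(-4) − (-20)·(t - 9)] / [(-4)·(t - 9)] = 44(t − 5) / ((-4)(t - 9)).
So |(-6t + 10)/(t - 9) − 5| = 44|t − 5| / (4·|t − 9|).
Require δ ≤ 2, so |t − 9| ≥ |-4| − |t − 5| > 4 − 2 = 2.
Hence |(-6t + 10)/(t - 9) − 5| < 44|t − 5|/(4·2) = (11/2)|t − 5|, which is < ε once |t − 5| < (2/11)ε.
Take δ = min(2, (2/11)ε). Then 0 < |t − 5| < δ forces both bounds, so |(-6t + 10)/(t - 9) − 5| < ε.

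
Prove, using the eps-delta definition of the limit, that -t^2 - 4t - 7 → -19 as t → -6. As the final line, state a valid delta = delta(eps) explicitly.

Let eps > 0. We want delta > 0 such that 0 < |t + 6| < delta implies |(-t^2 - 4t - 7) + 19| < eps.
(-t^2 - 4t - 7) + 19 = -t^2 - 4t + 12 = (t + 6)(-t + 2).
So |(-t^2 - 4t - 7) + 19| = |t + 6|·|-t + 2|.
Assume first that |t + 6| < 1, so |t| < 7. Then |-t + 2| ≤ 7 + 2 = 9.
Hence |(-t^2 - 4t - 7) + 19| ≤ 9|t + 6| < eps provided |t + 6| < eps/9.
Take delta = min(1, eps/9). Then 0 < |t + 6| < delta gives both |t + 6| < 1 and |t + 6| < eps/9, so |(-t^2 - 4t - 7) + 19| < eps.

delta = min(1, eps/9)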